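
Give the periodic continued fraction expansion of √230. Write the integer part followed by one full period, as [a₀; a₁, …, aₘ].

[15; 6, 30]

a₀ = ⌊√230⌋ = 15.
With m₀=0, d₀=1 and mₖ₊₁ = dₖaₖ − mₖ, dₖ₊₁ = (n − mₖ₊₁²)/dₖ, aₖ₊₁ = ⌊(a₀+mₖ₊₁)/dₖ₊₁⌋:
  k=1: m=15, d=5, a=6
  k=2: m=15, d=1, a=30
d=1 and a=2a₀=30 at k=2, so the next step gives (m, d) = (15, 5) again — its k=1 value — and the period has length 2.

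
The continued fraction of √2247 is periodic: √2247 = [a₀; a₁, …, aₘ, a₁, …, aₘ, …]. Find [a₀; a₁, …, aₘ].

a₀ = ⌊√2247⌋ = 47.
With m₀=0, d₀=1 and mₖ₊₁ = dₖaₖ − mₖ, dₖ₊₁ = (n − mₖ₊₁²)/dₖ, aₖ₊₁ = ⌊(a₀+mₖ₊₁)/dₖ₊₁⌋:
  k=1: m=47, d=38, a=2
  k=2: m=29, d=37, a=2
  k=3: m=45, d=6, a=15
  k=4: m=45, d=37, a=2
  k=5: m=29, d=38, a=2
  k=6: m=47, d=1, a=94
d=1 and a=2a₀=94 at k=6, so the next step gives (m, d) = (47, 38) again — its k=1 value — and the period has length 6.

[47; 2, 2, 15, 2, 2, 94]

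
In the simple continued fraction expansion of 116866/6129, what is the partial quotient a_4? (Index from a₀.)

116866 = 19·6129 + 415   →  a_0 = 19
6129 = 14·415 + 319   →  a_1 = 14
415 = 1·319 + 96   →  a_2 = 1
319 = 3·96 + 31   →  a_3 = 3
96 = 3·31 + 3   →  a_4 = 3

3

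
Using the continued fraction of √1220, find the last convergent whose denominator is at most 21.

√1220 = [34; 1, 12, 1, 68, …] (period length 4).
Convergents:
  p_0/q_0 = 34/1
  p_1/q_1 = 35/1
  p_2/q_2 = 454/13
  p_3/q_3 = 489/14
  p_4/q_4 = 33706/965
q_3 = 14 ≤ 21 < 965 = q_4, so the answer is 489/14.

489/14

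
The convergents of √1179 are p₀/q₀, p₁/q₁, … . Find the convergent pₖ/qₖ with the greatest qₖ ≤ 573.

10610/309

√1179 = [34; 2, 1, 33, 1, 2, 68, …] (period length 6).
Convergents:
  p_0/q_0 = 34/1
  p_1/q_1 = 69/2
  p_2/q_2 = 103/3
  p_3/q_3 = 3468/101
  p_4/q_4 = 3571/104
  p_5/q_5 = 10610/309
  p_6/q_6 = 725051/21116
q_5 = 309 ≤ 573 < 21116 = q_6, so the answer is 10610/309.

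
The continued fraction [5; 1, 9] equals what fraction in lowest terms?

Fold from the inside: start with 9/1.
  1 + 1/9 = 10/9
  5 + 9/10 = 59/10

59/10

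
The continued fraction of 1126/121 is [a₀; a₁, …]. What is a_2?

3

1126 = 9·121 + 37   →  a_0 = 9
121 = 3·37 + 10   →  a_1 = 3
37 = 3·10 + 7   →  a_2 = 3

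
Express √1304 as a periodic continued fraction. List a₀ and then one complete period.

[36; 9, 72]

a₀ = ⌊√1304⌋ = 36.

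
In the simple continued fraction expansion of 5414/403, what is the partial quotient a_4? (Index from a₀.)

5414 = 13·403 + 175   →  a_0 = 13
403 = 2·175 + 53   →  a_1 = 2
175 = 3·53 + 16   →  a_2 = 3
53 = 3·16 + 5   →  a_3 = 3
16 = 3·5 + 1   →  a_4 = 3

3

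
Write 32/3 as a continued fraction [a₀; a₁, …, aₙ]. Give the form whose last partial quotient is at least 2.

[10; 1, 2]

32 = 10·3 + 2
3 = 1·2 + 1
2 = 2·1 + 0  (stop)
So 32/3 = [10; 1, 2].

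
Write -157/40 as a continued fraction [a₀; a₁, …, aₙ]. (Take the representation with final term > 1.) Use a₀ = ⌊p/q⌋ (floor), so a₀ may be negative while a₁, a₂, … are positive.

-157 = -4×40 + 3
40 = 13×3 + 1
3 = 3×1 + 0  (stop)
So -157/40 = [-4; 13, 3].

[-4; 13, 3]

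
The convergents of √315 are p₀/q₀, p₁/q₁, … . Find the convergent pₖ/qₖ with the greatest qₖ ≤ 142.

2467/139

√315 = [17; 1, 2, 1, 34, …] (period length 4).
Convergents:
  p_0/q_0 = 17/1
  p_1/q_1 = 18/1
  p_2/q_2 = 53/3
  p_3/q_3 = 71/4
  p_4/q_4 = 2467/139
  p_5/q_5 = 2538/143
q_4 = 139 ≤ 142 < 143 = q_5, so the answer is 2467/139.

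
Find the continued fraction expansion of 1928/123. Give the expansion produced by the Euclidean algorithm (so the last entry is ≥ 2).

1928 = 15*123 + 83
123 = 1*83 + 40
83 = 2*40 + 3
40 = 13*3 + 1
3 = 3*1 + 0  (stop)
So 1928/123 = [15; 1, 2, 13, 3].

[15; 1, 2, 13, 3]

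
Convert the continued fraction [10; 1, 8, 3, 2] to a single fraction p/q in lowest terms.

708/65

Using pₖ = aₖpₖ₋₁ + pₖ₋₂ and qₖ = aₖqₖ₋₁ + qₖ₋₂:
  k=0: a=10, p=10, q=1
  k=1: a=1, p=11, q=1
  k=2: a=8, p=98, q=9
  k=3: a=3, p=305, q=28
  k=4: a=2, p=708, q=65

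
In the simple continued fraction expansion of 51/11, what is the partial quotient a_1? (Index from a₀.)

51 = 4·11 + 7   →  a_0 = 4
11 = 1·7 + 4   →  a_1 = 1

1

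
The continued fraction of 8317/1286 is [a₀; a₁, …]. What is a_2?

8317 = 6·1286 + 601   →  a_0 = 6
1286 = 2·601 + 84   →  a_1 = 2
601 = 7·84 + 13   →  a_2 = 7

7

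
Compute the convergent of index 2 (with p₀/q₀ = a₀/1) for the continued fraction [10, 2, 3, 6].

73/7

Using pₖ = aₖpₖ₋₁ + pₖ₋₂, qₖ = aₖqₖ₋₁ + qₖ₋₂ (with p₋₁=1, p₋₂=0, q₋₁=0, q₋₂=1):
  k=0: a=10, p=10, q=1
  k=1: a=2, p=21, q=2
  k=2: a=3, p=73, q=7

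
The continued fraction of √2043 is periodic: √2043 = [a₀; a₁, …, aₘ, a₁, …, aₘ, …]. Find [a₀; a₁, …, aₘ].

[45; 5, 90]

a₀ = ⌊√2043⌋ = 45.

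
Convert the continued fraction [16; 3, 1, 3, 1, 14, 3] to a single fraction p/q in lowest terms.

14019/862

Using pₖ = aₖpₖ₋₁ + pₖ₋₂ and qₖ = aₖqₖ₋₁ + qₖ₋₂:
  k=0: a=16, p=16, q=1
  k=1: a=3, p=49, q=3
  k=2: a=1, p=65, q=4
  k=3: a=3, p=244, q=15
  k=4: a=1, p=309, q=19
  k=5: a=14, p=4570, q=281
  k=6: a=3, p=14019, q=862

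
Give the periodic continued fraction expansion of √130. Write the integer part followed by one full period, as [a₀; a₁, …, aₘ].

[11; 2, 2, 22]

a₀ = ⌊√130⌋ = 11.
With m₀=0, d₀=1 and mₖ₊₁ = dₖaₖ − mₖ, dₖ₊₁ = (n − mₖ₊₁²)/dₖ, aₖ₊₁ = ⌊(a₀+mₖ₊₁)/dₖ₊₁⌋:
  k=1: m=11, d=9, a=2
  k=2: m=7, d=9, a=2
  k=3: m=11, d=1, a=22
d=1 and a=2a₀=22 at k=3, so the next step gives (m, d) = (11, 9) again — its k=1 value — and the period has length 3.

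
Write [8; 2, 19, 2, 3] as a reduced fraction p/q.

Fold from the inside: start with 3/1.
  2 + 1/3 = 7/3
  19 + 3/7 = 136/7
  2 + 7/136 = 279/136
  8 + 136/279 = 2368/279

2368/279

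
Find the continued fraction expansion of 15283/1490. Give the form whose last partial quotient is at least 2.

15283 = 10×1490 + 383
1490 = 3×383 + 341
383 = 1×341 + 42
341 = 8×42 + 5
42 = 8×5 + 2
5 = 2×2 + 1
2 = 2×1 + 0  (stop)
So 15283/1490 = [10; 3, 1, 8, 8, 2, 2].

[10; 3, 1, 8, 8, 2, 2]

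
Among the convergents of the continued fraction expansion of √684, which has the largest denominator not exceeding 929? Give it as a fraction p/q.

√684 = [26; 6, 1, 1, 12, 1, 1, 6, 52, …] (period length 8).
Convergents:
  p_0/q_0 = 26/1
  p_1/q_1 = 157/6
  p_2/q_2 = 183/7
  p_3/q_3 = 340/13
  p_4/q_4 = 4263/163
  p_5/q_5 = 4603/176
  p_6/q_6 = 8866/339
  p_7/q_7 = 57799/2210
q_6 = 339 ≤ 929 < 2210 = q_7, so the answer is 8866/339.

8866/339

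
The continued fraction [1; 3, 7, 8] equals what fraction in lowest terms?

236/179

Using pₖ = aₖpₖ₋₁ + pₖ₋₂ and qₖ = aₖqₖ₋₁ + qₖ₋₂:
  k=0: a=1, p=1, q=1
  k=1: a=3, p=4, q=3
  k=2: a=7, p=29, q=22
  k=3: a=8, p=236, q=179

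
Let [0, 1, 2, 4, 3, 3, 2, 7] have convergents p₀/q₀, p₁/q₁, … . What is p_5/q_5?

96/139

Using pₖ = aₖpₖ₋₁ + pₖ₋₂, qₖ = aₖqₖ₋₁ + qₖ₋₂ (with p₋₁=1, p₋₂=0, q₋₁=0, q₋₂=1):
  k=0: a=0, p=0, q=1
  k=1: a=1, p=1, q=1
  k=2: a=2, p=2, q=3
  k=3: a=4, p=9, q=13
  k=4: a=3, p=29, q=42
  k=5: a=3, p=96, q=139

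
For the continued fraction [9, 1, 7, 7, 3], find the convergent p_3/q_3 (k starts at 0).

563/57

Using pₖ = aₖpₖ₋₁ + pₖ₋₂, qₖ = aₖqₖ₋₁ + qₖ₋₂ (with p₋₁=1, p₋₂=0, q₋₁=0, q₋₂=1):
  k=0: a=9, p=9, q=1
  k=1: a=1, p=10, q=1
  k=2: a=7, p=79, q=8
  k=3: a=7, p=563, q=57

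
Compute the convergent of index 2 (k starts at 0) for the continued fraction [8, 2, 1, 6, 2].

Using pₖ = aₖpₖ₋₁ + pₖ₋₂, qₖ = aₖqₖ₋₁ + qₖ₋₂ (with p₋₁=1, p₋₂=0, q₋₁=0, q₋₂=1):
  k=0: a=8, p=8, q=1
  k=1: a=2, p=17, q=2
  k=2: a=1, p=25, q=3

25/3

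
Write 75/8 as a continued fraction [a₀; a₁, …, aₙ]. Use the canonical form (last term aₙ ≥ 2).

[9; 2, 1, 2]

75 = 9·8 + 3
8 = 2·3 + 2
3 = 1·2 + 1
2 = 2·1 + 0  (stop)
So 75/8 = [9; 2, 1, 2].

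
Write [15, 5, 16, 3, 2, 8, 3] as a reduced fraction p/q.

230532/15169

Fold from the inside: start with 3/1.
  8 + 1/3 = 25/3
  2 + 3/25 = 53/25
  3 + 25/53 = 184/53
  16 + 53/184 = 2997/184
  5 + 184/2997 = 15169/2997
  15 + 2997/15169 = 230532/15169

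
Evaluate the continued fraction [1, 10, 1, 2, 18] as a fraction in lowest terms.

642/587

Using pₖ = aₖpₖ₋₁ + pₖ₋₂ and qₖ = aₖqₖ₋₁ + qₖ₋₂:
  k=0: a=1, p=1, q=1
  k=1: a=10, p=11, q=10
  k=2: a=1, p=12, q=11
  k=3: a=2, p=35, q=32
  k=4: a=18, p=642, q=587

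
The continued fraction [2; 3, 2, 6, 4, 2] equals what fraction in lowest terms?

Using pₖ = aₖpₖ₋₁ + pₖ₋₂ and qₖ = aₖqₖ₋₁ + qₖ₋₂:
  k=0: a=2, p=2, q=1
  k=1: a=3, p=7, q=3
  k=2: a=2, p=16, q=7
  k=3: a=6, p=103, q=45
  k=4: a=4, p=428, q=187
  k=5: a=2, p=959, q=419

959/419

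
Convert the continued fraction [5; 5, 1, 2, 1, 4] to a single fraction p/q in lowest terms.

Using pₖ = aₖpₖ₋₁ + pₖ₋₂ and qₖ = aₖqₖ₋₁ + qₖ₋₂:
  k=0: a=5, p=5, q=1
  k=1: a=5, p=26, q=5
  k=2: a=1, p=31, q=6
  k=3: a=2, p=88, q=17
  k=4: a=1, p=119, q=23
  k=5: a=4, p=564, q=109

564/109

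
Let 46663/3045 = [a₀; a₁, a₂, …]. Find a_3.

5

46663 = 15·3045 + 988   →  a_0 = 15
3045 = 3·988 + 81   →  a_1 = 3
988 = 12·81 + 16   →  a_2 = 12
81 = 5·16 + 1   →  a_3 = 5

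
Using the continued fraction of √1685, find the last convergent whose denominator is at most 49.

√1685 = [41; 20, 1, 1, 20, 82, …] (period length 5).
Convergents:
  p_0/q_0 = 41/1
  p_1/q_1 = 821/20
  p_2/q_2 = 862/21
  p_3/q_3 = 1683/41
  p_4/q_4 = 34522/841
q_3 = 41 ≤ 49 < 841 = q_4, so the answer is 1683/41.

1683/41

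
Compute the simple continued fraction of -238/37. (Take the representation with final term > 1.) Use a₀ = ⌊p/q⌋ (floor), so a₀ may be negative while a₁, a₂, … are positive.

[-7; 1, 1, 3, 5]

-238 = -7·37 + 21
37 = 1·21 + 16
21 = 1·16 + 5
16 = 3·5 + 1
5 = 5·1 + 0  (stop)
So -238/37 = [-7; 1, 1, 3, 5].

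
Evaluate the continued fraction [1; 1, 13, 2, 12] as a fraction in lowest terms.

Fold from the inside: start with 12/1.
  2 + 1/12 = 25/12
  13 + 12/25 = 337/25
  1 + 25/337 = 362/337
  1 + 337/362 = 699/362

699/362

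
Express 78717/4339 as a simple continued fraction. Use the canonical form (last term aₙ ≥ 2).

[18; 7, 18, 11, 3]

78717 = 18*4339 + 615
4339 = 7*615 + 34
615 = 18*34 + 3
34 = 11*3 + 1
3 = 3*1 + 0  (stop)
So 78717/4339 = [18; 7, 18, 11, 3].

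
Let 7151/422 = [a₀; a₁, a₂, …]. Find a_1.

7151 = 16·422 + 399   →  a_0 = 16
422 = 1·399 + 23   →  a_1 = 1

1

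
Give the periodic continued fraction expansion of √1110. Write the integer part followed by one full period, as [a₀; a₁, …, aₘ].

[33; 3, 6, 3, 66]

a₀ = ⌊√1110⌋ = 33.
With m₀=0, d₀=1 and mₖ₊₁ = dₖaₖ − mₖ, dₖ₊₁ = (n − mₖ₊₁²)/dₖ, aₖ₊₁ = ⌊(a₀+mₖ₊₁)/dₖ₊₁⌋:
  k=1: m=33, d=21, a=3
  k=2: m=30, d=10, a=6
  k=3: m=30, d=21, a=3
  k=4: m=33, d=1, a=66
d=1 and a=2a₀=66 at k=4, so the next step gives (m, d) = (33, 21) again — its k=1 value — and the period has length 4.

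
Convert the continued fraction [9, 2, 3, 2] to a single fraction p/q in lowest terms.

Using pₖ = aₖpₖ₋₁ + pₖ₋₂ and qₖ = aₖqₖ₋₁ + qₖ₋₂:
  k=0: a=9, p=9, q=1
  k=1: a=2, p=19, q=2
  k=2: a=3, p=66, q=7
  k=3: a=2, p=151, q=16

151/16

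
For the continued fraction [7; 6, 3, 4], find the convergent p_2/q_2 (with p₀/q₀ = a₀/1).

136/19

Using pₖ = aₖpₖ₋₁ + pₖ₋₂, qₖ = aₖqₖ₋₁ + qₖ₋₂ (with p₋₁=1, p₋₂=0, q₋₁=0, q₋₂=1):
  k=0: a=7, p=7, q=1
  k=1: a=6, p=43, q=6
  k=2: a=3, p=136, q=19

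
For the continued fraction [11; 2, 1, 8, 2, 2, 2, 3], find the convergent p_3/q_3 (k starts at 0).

Using pₖ = aₖpₖ₋₁ + pₖ₋₂, qₖ = aₖqₖ₋₁ + qₖ₋₂ (with p₋₁=1, p₋₂=0, q₋₁=0, q₋₂=1):
  k=0: a=11, p=11, q=1
  k=1: a=2, p=23, q=2
  k=2: a=1, p=34, q=3
  k=3: a=8, p=295, q=26

295/26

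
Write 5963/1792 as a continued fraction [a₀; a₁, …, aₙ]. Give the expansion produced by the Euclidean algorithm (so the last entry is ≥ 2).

[3; 3, 18, 1, 14, 2]

5963 = 3·1792 + 587
1792 = 3·587 + 31
587 = 18·31 + 29
31 = 1·29 + 2
29 = 14·2 + 1
2 = 2·1 + 0  (stop)
So 5963/1792 = [3; 3, 18, 1, 14, 2].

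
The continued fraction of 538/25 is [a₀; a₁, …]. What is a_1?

1

538 = 21·25 + 13   →  a_0 = 21
25 = 1·13 + 12   →  a_1 = 1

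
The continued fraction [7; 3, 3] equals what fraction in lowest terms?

Fold from the inside: start with 3/1.
  3 + 1/3 = 10/3
  7 + 3/10 = 73/10

73/10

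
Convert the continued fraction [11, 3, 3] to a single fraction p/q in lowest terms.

Fold from the inside: start with 3/1.
  3 + 1/3 = 10/3
  11 + 3/10 = 113/10

113/10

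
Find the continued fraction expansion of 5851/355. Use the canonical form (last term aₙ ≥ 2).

5851 = 16×355 + 171
355 = 2×171 + 13
171 = 13×13 + 2
13 = 6×2 + 1
2 = 2×1 + 0  (stop)
So 5851/355 = [16; 2, 13, 6, 2].

[16; 2, 13, 6, 2]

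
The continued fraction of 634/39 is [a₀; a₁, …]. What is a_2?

1

634 = 16·39 + 10   →  a_0 = 16
39 = 3·10 + 9   →  a_1 = 3
10 = 1·9 + 1   →  a_2 = 1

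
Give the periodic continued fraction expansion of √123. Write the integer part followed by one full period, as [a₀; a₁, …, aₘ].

a₀ = ⌊√123⌋ = 11.
With m₀=0, d₀=1 and mₖ₊₁ = dₖaₖ − mₖ, dₖ₊₁ = (n − mₖ₊₁²)/dₖ, aₖ₊₁ = ⌊(a₀+mₖ₊₁)/dₖ₊₁⌋:
  k=1: m=11, d=2, a=11
  k=2: m=11, d=1, a=22
d=1 and a=2a₀=22 at k=2, so the next step gives (m, d) = (11, 2) again — its k=1 value — and the period has length 2.

[11; 11, 22]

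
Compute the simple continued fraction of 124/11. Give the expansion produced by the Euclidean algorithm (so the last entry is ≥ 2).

[11; 3, 1, 2]

124 = 11*11 + 3
11 = 3*3 + 2
3 = 1*2 + 1
2 = 2*1 + 0  (stop)
So 124/11 = [11; 3, 1, 2].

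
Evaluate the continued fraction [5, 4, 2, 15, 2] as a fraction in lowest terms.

Using pₖ = aₖpₖ₋₁ + pₖ₋₂ and qₖ = aₖqₖ₋₁ + qₖ₋₂:
  k=0: a=5, p=5, q=1
  k=1: a=4, p=21, q=4
  k=2: a=2, p=47, q=9
  k=3: a=15, p=726, q=139
  k=4: a=2, p=1499, q=287

1499/287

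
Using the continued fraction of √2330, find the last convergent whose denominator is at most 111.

√2330 = [48; 3, 1, 2, 2, 1, 3, 96, …] (period length 7).
Convergents:
  p_0/q_0 = 48/1
  p_1/q_1 = 145/3
  p_2/q_2 = 193/4
  p_3/q_3 = 531/11
  p_4/q_4 = 1255/26
  p_5/q_5 = 1786/37
  p_6/q_6 = 6613/137
q_5 = 37 ≤ 111 < 137 = q_6, so the answer is 1786/37.

1786/37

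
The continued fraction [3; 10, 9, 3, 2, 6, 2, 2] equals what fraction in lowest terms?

Using pₖ = aₖpₖ₋₁ + pₖ₋₂ and qₖ = aₖqₖ₋₁ + qₖ₋₂:
  k=0: a=3, p=3, q=1
  k=1: a=10, p=31, q=10
  k=2: a=9, p=282, q=91
  k=3: a=3, p=877, q=283
  k=4: a=2, p=2036, q=657
  k=5: a=6, p=13093, q=4225
  k=6: a=2, p=28222, q=9107
  k=7: a=2, p=69537, q=22439

69537/22439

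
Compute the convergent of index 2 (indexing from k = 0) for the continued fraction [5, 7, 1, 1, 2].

41/8

Using pₖ = aₖpₖ₋₁ + pₖ₋₂, qₖ = aₖqₖ₋₁ + qₖ₋₂ (with p₋₁=1, p₋₂=0, q₋₁=0, q₋₂=1):
  k=0: a=5, p=5, q=1
  k=1: a=7, p=36, q=7
  k=2: a=1, p=41, q=8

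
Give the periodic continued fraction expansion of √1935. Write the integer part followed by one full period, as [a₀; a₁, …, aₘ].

a₀ = ⌊√1935⌋ = 43.
With m₀=0, d₀=1 and mₖ₊₁ = dₖaₖ − mₖ, dₖ₊₁ = (n − mₖ₊₁²)/dₖ, aₖ₊₁ = ⌊(a₀+mₖ₊₁)/dₖ₊₁⌋:
  k=1: m=43, d=86, a=1
  k=2: m=43, d=1, a=86
d=1 and a=2a₀=86 at k=2, so the next step gives (m, d) = (43, 86) again — its k=1 value — and the period has length 2.

[43; 1, 86]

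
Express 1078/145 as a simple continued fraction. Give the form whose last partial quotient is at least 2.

[7; 2, 3, 3, 6]

1078 = 7·145 + 63
145 = 2·63 + 19
63 = 3·19 + 6
19 = 3·6 + 1
6 = 6·1 + 0  (stop)
So 1078/145 = [7; 2, 3, 3, 6].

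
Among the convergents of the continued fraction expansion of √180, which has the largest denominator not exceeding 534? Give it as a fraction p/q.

4253/317

√180 = [13; 2, 2, 2, 26, …] (period length 4).
Convergents:
  p_0/q_0 = 13/1
  p_1/q_1 = 27/2
  p_2/q_2 = 67/5
  p_3/q_3 = 161/12
  p_4/q_4 = 4253/317
  p_5/q_5 = 8667/646
q_4 = 317 ≤ 534 < 646 = q_5, so the answer is 4253/317.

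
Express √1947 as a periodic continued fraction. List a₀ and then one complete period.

a₀ = ⌊√1947⌋ = 44.
With m₀=0, d₀=1 and mₖ₊₁ = dₖaₖ − mₖ, dₖ₊₁ = (n − mₖ₊₁²)/dₖ, aₖ₊₁ = ⌊(a₀+mₖ₊₁)/dₖ₊₁⌋:
  k=1: m=44, d=11, a=8
  k=2: m=44, d=1, a=88
d=1 and a=2a₀=88 at k=2, so the next step gives (m, d) = (44, 11) again — its k=1 value — and the period has length 2.

[44; 8, 88]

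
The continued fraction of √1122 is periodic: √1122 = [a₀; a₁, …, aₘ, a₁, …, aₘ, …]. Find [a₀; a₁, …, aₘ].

[33; 2, 66]

a₀ = ⌊√1122⌋ = 33.
With m₀=0, d₀=1 and mₖ₊₁ = dₖaₖ − mₖ, dₖ₊₁ = (n − mₖ₊₁²)/dₖ, aₖ₊₁ = ⌊(a₀+mₖ₊₁)/dₖ₊₁⌋:
  k=1: m=33, d=33, a=2
  k=2: m=33, d=1, a=66
d=1 and a=2a₀=66 at k=2, so the next step gives (m, d) = (33, 33) again — its k=1 value — and the period has length 2.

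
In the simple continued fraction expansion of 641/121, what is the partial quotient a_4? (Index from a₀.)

3

641 = 5·121 + 36   →  a_0 = 5
121 = 3·36 + 13   →  a_1 = 3
36 = 2·13 + 10   →  a_2 = 2
13 = 1·10 + 3   →  a_3 = 1
10 = 3·3 + 1   →  a_4 = 3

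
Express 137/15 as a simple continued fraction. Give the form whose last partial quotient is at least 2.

[9; 7, 2]

137 = 9×15 + 2
15 = 7×2 + 1
2 = 2×1 + 0  (stop)
So 137/15 = [9; 7, 2].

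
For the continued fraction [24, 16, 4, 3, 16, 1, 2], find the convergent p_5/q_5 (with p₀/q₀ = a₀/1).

Using pₖ = aₖpₖ₋₁ + pₖ₋₂, qₖ = aₖqₖ₋₁ + qₖ₋₂ (with p₋₁=1, p₋₂=0, q₋₁=0, q₋₂=1):
  k=0: a=24, p=24, q=1
  k=1: a=16, p=385, q=16
  k=2: a=4, p=1564, q=65
  k=3: a=3, p=5077, q=211
  k=4: a=16, p=82796, q=3441
  k=5: a=1, p=87873, q=3652

87873/3652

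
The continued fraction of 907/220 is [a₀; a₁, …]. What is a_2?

6

907 = 4·220 + 27   →  a_0 = 4
220 = 8·27 + 4   →  a_1 = 8
27 = 6·4 + 3   →  a_2 = 6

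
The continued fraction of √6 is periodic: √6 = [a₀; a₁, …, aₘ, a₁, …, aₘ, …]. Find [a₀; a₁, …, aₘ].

a₀ = ⌊√6⌋ = 2.

[2; 2, 4]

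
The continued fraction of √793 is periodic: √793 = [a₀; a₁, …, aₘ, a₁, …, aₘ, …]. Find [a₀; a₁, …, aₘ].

a₀ = ⌊√793⌋ = 28.
With m₀=0, d₀=1 and mₖ₊₁ = dₖaₖ − mₖ, dₖ₊₁ = (n − mₖ₊₁²)/dₖ, aₖ₊₁ = ⌊(a₀+mₖ₊₁)/dₖ₊₁⌋:
  k=1: m=28, d=9, a=6
  k=2: m=26, d=13, a=4
  k=3: m=26, d=9, a=6
  k=4: m=28, d=1, a=56
d=1 and a=2a₀=56 at k=4, so the next step gives (m, d) = (28, 9) again — its k=1 value — and the period has length 4.

[28; 6, 4, 6, 56]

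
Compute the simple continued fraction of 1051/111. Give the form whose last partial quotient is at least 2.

[9; 2, 7, 2, 3]

1051 = 9·111 + 52
111 = 2·52 + 7
52 = 7·7 + 3
7 = 2·3 + 1
3 = 3·1 + 0  (stop)
So 1051/111 = [9; 2, 7, 2, 3].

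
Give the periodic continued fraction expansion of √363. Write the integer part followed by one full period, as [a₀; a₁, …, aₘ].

a₀ = ⌊√363⌋ = 19.
With m₀=0, d₀=1 and mₖ₊₁ = dₖaₖ − mₖ, dₖ₊₁ = (n − mₖ₊₁²)/dₖ, aₖ₊₁ = ⌊(a₀+mₖ₊₁)/dₖ₊₁⌋:
  k=1: m=19, d=2, a=19
  k=2: m=19, d=1, a=38
d=1 and a=2a₀=38 at k=2, so the next step gives (m, d) = (19, 2) again — its k=1 value — and the period has length 2.

[19; 19, 38]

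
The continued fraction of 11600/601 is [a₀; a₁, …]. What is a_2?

3

11600 = 19·601 + 181   →  a_0 = 19
601 = 3·181 + 58   →  a_1 = 3
181 = 3·58 + 7   →  a_2 = 3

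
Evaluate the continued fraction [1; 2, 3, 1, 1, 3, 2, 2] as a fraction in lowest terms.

Fold from the inside: start with 2/1.
  2 + 1/2 = 5/2
  3 + 2/5 = 17/5
  1 + 5/17 = 22/17
  1 + 17/22 = 39/22
  3 + 22/39 = 139/39
  2 + 39/139 = 317/139
  1 + 139/317 = 456/317

456/317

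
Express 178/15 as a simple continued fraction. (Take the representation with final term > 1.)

178 = 11×15 + 13
15 = 1×13 + 2
13 = 6×2 + 1
2 = 2×1 + 0  (stop)
So 178/15 = [11; 1, 6, 2].

[11; 1, 6, 2]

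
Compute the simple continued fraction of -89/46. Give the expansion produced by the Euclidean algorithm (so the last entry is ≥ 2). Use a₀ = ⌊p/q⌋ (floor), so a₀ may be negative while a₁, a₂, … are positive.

-89 = -2*46 + 3
46 = 15*3 + 1
3 = 3*1 + 0  (stop)
So -89/46 = [-2; 15, 3].

[-2; 15, 3]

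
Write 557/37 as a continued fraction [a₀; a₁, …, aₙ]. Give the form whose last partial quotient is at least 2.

557 = 15*37 + 2
37 = 18*2 + 1
2 = 2*1 + 0  (stop)
So 557/37 = [15; 18, 2].

[15; 18, 2]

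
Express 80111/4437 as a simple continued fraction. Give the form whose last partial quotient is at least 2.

80111 = 18·4437 + 245
4437 = 18·245 + 27
245 = 9·27 + 2
27 = 13·2 + 1
2 = 2·1 + 0  (stop)
So 80111/4437 = [18; 18, 9, 13, 2].

[18; 18, 9, 13, 2]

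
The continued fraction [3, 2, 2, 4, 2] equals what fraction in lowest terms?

Fold from the inside: start with 2/1.
  4 + 1/2 = 9/2
  2 + 2/9 = 20/9
  2 + 9/20 = 49/20
  3 + 20/49 = 167/49

167/49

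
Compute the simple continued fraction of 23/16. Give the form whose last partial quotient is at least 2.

23 = 1×16 + 7
16 = 2×7 + 2
7 = 3×2 + 1
2 = 2×1 + 0  (stop)
So 23/16 = [1; 2, 3, 2].

[1; 2, 3, 2]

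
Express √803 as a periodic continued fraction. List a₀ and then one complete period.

a₀ = ⌊√803⌋ = 28.
With m₀=0, d₀=1 and mₖ₊₁ = dₖaₖ − mₖ, dₖ₊₁ = (n − mₖ₊₁²)/dₖ, aₖ₊₁ = ⌊(a₀+mₖ₊₁)/dₖ₊₁⌋:
  k=1: m=28, d=19, a=2
  k=2: m=10, d=37, a=1
  k=3: m=27, d=2, a=27
  k=4: m=27, d=37, a=1
  k=5: m=10, d=19, a=2
  k=6: m=28, d=1, a=56
d=1 and a=2a₀=56 at k=6, so the next step gives (m, d) = (28, 19) again — its k=1 value — and the period has length 6.

[28; 2, 1, 27, 1, 2, 56]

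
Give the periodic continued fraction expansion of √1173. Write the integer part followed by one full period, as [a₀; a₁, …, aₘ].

[34; 4, 68]

a₀ = ⌊√1173⌋ = 34.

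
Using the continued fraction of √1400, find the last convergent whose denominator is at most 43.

√1400 = [37; 2, 2, 2, 74, …] (period length 4).
Convergents:
  p_0/q_0 = 37/1
  p_1/q_1 = 75/2
  p_2/q_2 = 187/5
  p_3/q_3 = 449/12
  p_4/q_4 = 33413/893
q_3 = 12 ≤ 43 < 893 = q_4, so the answer is 449/12.

449/12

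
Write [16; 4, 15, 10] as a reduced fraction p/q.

9975/614

Using pₖ = aₖpₖ₋₁ + pₖ₋₂ and qₖ = aₖqₖ₋₁ + qₖ₋₂:
  k=0: a=16, p=16, q=1
  k=1: a=4, p=65, q=4
  k=2: a=15, p=991, q=61
  k=3: a=10, p=9975, q=614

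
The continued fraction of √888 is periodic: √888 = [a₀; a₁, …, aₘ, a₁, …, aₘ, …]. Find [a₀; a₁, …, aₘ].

a₀ = ⌊√888⌋ = 29.
With m₀=0, d₀=1 and mₖ₊₁ = dₖaₖ − mₖ, dₖ₊₁ = (n − mₖ₊₁²)/dₖ, aₖ₊₁ = ⌊(a₀+mₖ₊₁)/dₖ₊₁⌋:
  k=1: m=29, d=47, a=1
  k=2: m=18, d=12, a=3
  k=3: m=18, d=47, a=1
  k=4: m=29, d=1, a=58
d=1 and a=2a₀=58 at k=4, so the next step gives (m, d) = (29, 47) again — its k=1 value — and the period has length 4.

[29; 1, 3, 1, 58]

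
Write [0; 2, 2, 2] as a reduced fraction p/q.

Using pₖ = aₖpₖ₋₁ + pₖ₋₂ and qₖ = aₖqₖ₋₁ + qₖ₋₂:
  k=0: a=0, p=0, q=1
  k=1: a=2, p=1, q=2
  k=2: a=2, p=2, q=5
  k=3: a=2, p=5, q=12

5/12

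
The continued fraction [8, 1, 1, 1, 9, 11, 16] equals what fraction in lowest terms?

44843/5181

Fold from the inside: start with 16/1.
  11 + 1/16 = 177/16
  9 + 16/177 = 1609/177
  1 + 177/1609 = 1786/1609
  1 + 1609/1786 = 3395/1786
  1 + 1786/3395 = 5181/3395
  8 + 3395/5181 = 44843/5181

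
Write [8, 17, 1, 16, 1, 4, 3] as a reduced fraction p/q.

41197/5114

Using pₖ = aₖpₖ₋₁ + pₖ₋₂ and qₖ = aₖqₖ₋₁ + qₖ₋₂:
  k=0: a=8, p=8, q=1
  k=1: a=17, p=137, q=17
  k=2: a=1, p=145, q=18
  k=3: a=16, p=2457, q=305
  k=4: a=1, p=2602, q=323
  k=5: a=4, p=12865, q=1597
  k=6: a=3, p=41197, q=5114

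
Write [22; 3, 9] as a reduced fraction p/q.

625/28

Using pₖ = aₖpₖ₋₁ + pₖ₋₂ and qₖ = aₖqₖ₋₁ + qₖ₋₂:
  k=0: a=22, p=22, q=1
  k=1: a=3, p=67, q=3
  k=2: a=9, p=625, q=28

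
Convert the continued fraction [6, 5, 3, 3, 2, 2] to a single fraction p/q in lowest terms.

1838/297

Using pₖ = aₖpₖ₋₁ + pₖ₋₂ and qₖ = aₖqₖ₋₁ + qₖ₋₂:
  k=0: a=6, p=6, q=1
  k=1: a=5, p=31, q=5
  k=2: a=3, p=99, q=16
  k=3: a=3, p=328, q=53
  k=4: a=2, p=755, q=122
  k=5: a=2, p=1838, q=297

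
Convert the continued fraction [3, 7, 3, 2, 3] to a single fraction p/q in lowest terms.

549/175

Fold from the inside: start with 3/1.
  2 + 1/3 = 7/3
  3 + 3/7 = 24/7
  7 + 7/24 = 175/24
  3 + 24/175 = 549/175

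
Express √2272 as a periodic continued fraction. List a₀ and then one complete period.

a₀ = ⌊√2272⌋ = 47.
With m₀=0, d₀=1 and mₖ₊₁ = dₖaₖ − mₖ, dₖ₊₁ = (n − mₖ₊₁²)/dₖ, aₖ₊₁ = ⌊(a₀+mₖ₊₁)/dₖ₊₁⌋:
  k=1: m=47, d=63, a=1
  k=2: m=16, d=32, a=1
  k=3: m=16, d=63, a=1
  k=4: m=47, d=1, a=94
d=1 and a=2a₀=94 at k=4, so the next step gives (m, d) = (47, 63) again — its k=1 value — and the period has length 4.

[47; 1, 1, 1, 94]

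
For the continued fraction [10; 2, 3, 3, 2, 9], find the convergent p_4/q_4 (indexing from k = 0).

553/53

Using pₖ = aₖpₖ₋₁ + pₖ₋₂, qₖ = aₖqₖ₋₁ + qₖ₋₂ (with p₋₁=1, p₋₂=0, q₋₁=0, q₋₂=1):
  k=0: a=10, p=10, q=1
  k=1: a=2, p=21, q=2
  k=2: a=3, p=73, q=7
  k=3: a=3, p=240, q=23
  k=4: a=2, p=553, q=53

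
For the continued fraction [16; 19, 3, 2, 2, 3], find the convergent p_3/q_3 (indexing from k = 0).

Using pₖ = aₖpₖ₋₁ + pₖ₋₂, qₖ = aₖqₖ₋₁ + qₖ₋₂ (with p₋₁=1, p₋₂=0, q₋₁=0, q₋₂=1):
  k=0: a=16, p=16, q=1
  k=1: a=19, p=305, q=19
  k=2: a=3, p=931, q=58
  k=3: a=2, p=2167, q=135

2167/135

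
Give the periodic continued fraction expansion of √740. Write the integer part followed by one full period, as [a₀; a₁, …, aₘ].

a₀ = ⌊√740⌋ = 27.

[27; 4, 1, 12, 1, 4, 54]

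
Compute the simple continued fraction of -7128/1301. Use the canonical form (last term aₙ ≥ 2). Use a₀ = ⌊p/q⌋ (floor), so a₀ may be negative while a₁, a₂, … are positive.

-7128 = -6·1301 + 678
1301 = 1·678 + 623
678 = 1·623 + 55
623 = 11·55 + 18
55 = 3·18 + 1
18 = 18·1 + 0  (stop)
So -7128/1301 = [-6; 1, 1, 11, 3, 18].

[-6; 1, 1, 11, 3, 18]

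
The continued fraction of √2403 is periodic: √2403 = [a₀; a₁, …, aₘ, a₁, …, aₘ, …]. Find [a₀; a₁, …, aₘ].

a₀ = ⌊√2403⌋ = 49.
With m₀=0, d₀=1 and mₖ₊₁ = dₖaₖ − mₖ, dₖ₊₁ = (n − mₖ₊₁²)/dₖ, aₖ₊₁ = ⌊(a₀+mₖ₊₁)/dₖ₊₁⌋:
  k=1: m=49, d=2, a=49
  k=2: m=49, d=1, a=98
d=1 and a=2a₀=98 at k=2, so the next step gives (m, d) = (49, 2) again — its k=1 value — and the period has length 2.

[49; 49, 98]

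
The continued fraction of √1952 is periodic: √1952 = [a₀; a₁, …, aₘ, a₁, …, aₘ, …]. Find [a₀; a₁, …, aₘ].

[44; 5, 1, 1, 21, 1, 1, 5, 88]

a₀ = ⌊√1952⌋ = 44.
With m₀=0, d₀=1 and mₖ₊₁ = dₖaₖ − mₖ, dₖ₊₁ = (n − mₖ₊₁²)/dₖ, aₖ₊₁ = ⌊(a₀+mₖ₊₁)/dₖ₊₁⌋:
  k=1: m=44, d=16, a=5
  k=2: m=36, d=41, a=1
  k=3: m=5, d=47, a=1
  k=4: m=42, d=4, a=21
  k=5: m=42, d=47, a=1
  k=6: m=5, d=41, a=1
  k=7: m=36, d=16, a=5
  k=8: m=44, d=1, a=88
d=1 and a=2a₀=88 at k=8, so the next step gives (m, d) = (44, 16) again — its k=1 value — and the period has length 8.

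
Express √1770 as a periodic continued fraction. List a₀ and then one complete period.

[42; 14, 84]

a₀ = ⌊√1770⌋ = 42.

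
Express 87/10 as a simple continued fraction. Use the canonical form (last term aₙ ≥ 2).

[8; 1, 2, 3]

87 = 8×10 + 7
10 = 1×7 + 3
7 = 2×3 + 1
3 = 3×1 + 0  (stop)
So 87/10 = [8; 1, 2, 3].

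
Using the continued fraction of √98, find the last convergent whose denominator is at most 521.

1970/199

√98 = [9; 1, 8, 1, 18, …] (period length 4).
Convergents:
  p_0/q_0 = 9/1
  p_1/q_1 = 10/1
  p_2/q_2 = 89/9
  p_3/q_3 = 99/10
  p_4/q_4 = 1871/189
  p_5/q_5 = 1970/199
  p_6/q_6 = 17631/1781
q_5 = 199 ≤ 521 < 1781 = q_6, so the answer is 1970/199.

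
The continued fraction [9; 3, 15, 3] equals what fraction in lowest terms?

1315/141

Using pₖ = aₖpₖ₋₁ + pₖ₋₂ and qₖ = aₖqₖ₋₁ + qₖ₋₂:
  k=0: a=9, p=9, q=1
  k=1: a=3, p=28, q=3
  k=2: a=15, p=429, q=46
  k=3: a=3, p=1315, q=141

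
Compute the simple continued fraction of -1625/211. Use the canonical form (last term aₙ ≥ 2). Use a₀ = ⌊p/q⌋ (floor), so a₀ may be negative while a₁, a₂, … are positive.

[-8; 3, 2, 1, 6, 3]

-1625 = -8·211 + 63
211 = 3·63 + 22
63 = 2·22 + 19
22 = 1·19 + 3
19 = 6·3 + 1
3 = 3·1 + 0  (stop)
So -1625/211 = [-8; 3, 2, 1, 6, 3].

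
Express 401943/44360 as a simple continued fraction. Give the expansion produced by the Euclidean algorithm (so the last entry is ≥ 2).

401943 = 9×44360 + 2703
44360 = 16×2703 + 1112
2703 = 2×1112 + 479
1112 = 2×479 + 154
479 = 3×154 + 17
154 = 9×17 + 1
17 = 17×1 + 0  (stop)
So 401943/44360 = [9; 16, 2, 2, 3, 9, 17].

[9; 16, 2, 2, 3, 9, 17]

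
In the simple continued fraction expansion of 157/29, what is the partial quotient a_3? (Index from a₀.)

157 = 5·29 + 12   →  a_0 = 5
29 = 2·12 + 5   →  a_1 = 2
12 = 2·5 + 2   →  a_2 = 2
5 = 2·2 + 1   →  a_3 = 2

2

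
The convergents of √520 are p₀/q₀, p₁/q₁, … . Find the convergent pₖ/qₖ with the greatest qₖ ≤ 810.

√520 = [22; 1, 4, 11, 4, 1, 44, …] (period length 6).
Convergents:
  p_0/q_0 = 22/1
  p_1/q_1 = 23/1
  p_2/q_2 = 114/5
  p_3/q_3 = 1277/56
  p_4/q_4 = 5222/229
  p_5/q_5 = 6499/285
  p_6/q_6 = 291178/12769
q_5 = 285 ≤ 810 < 12769 = q_6, so the answer is 6499/285.

6499/285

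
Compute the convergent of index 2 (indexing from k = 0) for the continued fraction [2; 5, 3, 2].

Using pₖ = aₖpₖ₋₁ + pₖ₋₂, qₖ = aₖqₖ₋₁ + qₖ₋₂ (with p₋₁=1, p₋₂=0, q₋₁=0, q₋₂=1):
  k=0: a=2, p=2, q=1
  k=1: a=5, p=11, q=5
  k=2: a=3, p=35, q=16

35/16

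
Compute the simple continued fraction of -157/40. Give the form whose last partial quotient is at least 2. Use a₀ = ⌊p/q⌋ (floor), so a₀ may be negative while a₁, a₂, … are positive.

-157 = -4×40 + 3
40 = 13×3 + 1
3 = 3×1 + 0  (stop)
So -157/40 = [-4; 13, 3].

[-4; 13, 3]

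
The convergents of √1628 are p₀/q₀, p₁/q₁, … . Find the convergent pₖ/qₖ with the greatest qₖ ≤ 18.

√1628 = [40; 2, 1, 6, 1, 2, 80, …] (period length 6).
Convergents:
  p_0/q_0 = 40/1
  p_1/q_1 = 81/2
  p_2/q_2 = 121/3
  p_3/q_3 = 807/20
q_2 = 3 ≤ 18 < 20 = q_3, so the answer is 121/3.

121/3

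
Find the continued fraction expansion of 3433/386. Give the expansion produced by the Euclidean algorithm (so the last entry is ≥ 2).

3433 = 8·386 + 345
386 = 1·345 + 41
345 = 8·41 + 17
41 = 2·17 + 7
17 = 2·7 + 3
7 = 2·3 + 1
3 = 3·1 + 0  (stop)
So 3433/386 = [8; 1, 8, 2, 2, 2, 3].

[8; 1, 8, 2, 2, 2, 3]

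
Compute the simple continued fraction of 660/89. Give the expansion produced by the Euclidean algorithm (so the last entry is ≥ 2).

[7; 2, 2, 2, 7]

660 = 7*89 + 37
89 = 2*37 + 15
37 = 2*15 + 7
15 = 2*7 + 1
7 = 7*1 + 0  (stop)
So 660/89 = [7; 2, 2, 2, 7].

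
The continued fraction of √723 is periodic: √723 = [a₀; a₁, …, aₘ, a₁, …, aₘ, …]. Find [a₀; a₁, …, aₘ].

[26; 1, 7, 1, 52]

a₀ = ⌊√723⌋ = 26.
With m₀=0, d₀=1 and mₖ₊₁ = dₖaₖ − mₖ, dₖ₊₁ = (n − mₖ₊₁²)/dₖ, aₖ₊₁ = ⌊(a₀+mₖ₊₁)/dₖ₊₁⌋:
  k=1: m=26, d=47, a=1
  k=2: m=21, d=6, a=7
  k=3: m=21, d=47, a=1
  k=4: m=26, d=1, a=52
d=1 and a=2a₀=52 at k=4, so the next step gives (m, d) = (26, 47) again — its k=1 value — and the period has length 4.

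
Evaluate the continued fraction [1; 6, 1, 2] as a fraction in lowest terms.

Fold from the inside: start with 2/1.
  1 + 1/2 = 3/2
  6 + 2/3 = 20/3
  1 + 3/20 = 23/20

23/20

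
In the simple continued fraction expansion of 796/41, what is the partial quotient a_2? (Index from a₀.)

796 = 19·41 + 17   →  a_0 = 19
41 = 2·17 + 7   →  a_1 = 2
17 = 2·7 + 3   →  a_2 = 2

2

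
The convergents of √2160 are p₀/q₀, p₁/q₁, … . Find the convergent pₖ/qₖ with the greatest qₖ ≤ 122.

4787/103

√2160 = [46; 2, 9, 1, 4, 1, 9, 2, 92, …] (period length 8).
Convergents:
  p_0/q_0 = 46/1
  p_1/q_1 = 93/2
  p_2/q_2 = 883/19
  p_3/q_3 = 976/21
  p_4/q_4 = 4787/103
  p_5/q_5 = 5763/124
q_4 = 103 ≤ 122 < 124 = q_5, so the answer is 4787/103.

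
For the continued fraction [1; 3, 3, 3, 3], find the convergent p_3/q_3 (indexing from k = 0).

43/33

Using pₖ = aₖpₖ₋₁ + pₖ₋₂, qₖ = aₖqₖ₋₁ + qₖ₋₂ (with p₋₁=1, p₋₂=0, q₋₁=0, q₋₂=1):
  k=0: a=1, p=1, q=1
  k=1: a=3, p=4, q=3
  k=2: a=3, p=13, q=10
  k=3: a=3, p=43, q=33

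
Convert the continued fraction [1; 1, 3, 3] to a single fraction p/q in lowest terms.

Using pₖ = aₖpₖ₋₁ + pₖ₋₂ and qₖ = aₖqₖ₋₁ + qₖ₋₂:
  k=0: a=1, p=1, q=1
  k=1: a=1, p=2, q=1
  k=2: a=3, p=7, q=4
  k=3: a=3, p=23, q=13

23/13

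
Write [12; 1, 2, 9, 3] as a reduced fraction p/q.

Using pₖ = aₖpₖ₋₁ + pₖ₋₂ and qₖ = aₖqₖ₋₁ + qₖ₋₂:
  k=0: a=12, p=12, q=1
  k=1: a=1, p=13, q=1
  k=2: a=2, p=38, q=3
  k=3: a=9, p=355, q=28
  k=4: a=3, p=1103, q=87

1103/87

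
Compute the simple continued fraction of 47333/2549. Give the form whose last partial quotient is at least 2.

47333 = 18×2549 + 1451
2549 = 1×1451 + 1098
1451 = 1×1098 + 353
1098 = 3×353 + 39
353 = 9×39 + 2
39 = 19×2 + 1
2 = 2×1 + 0  (stop)
So 47333/2549 = [18; 1, 1, 3, 9, 19, 2].

[18; 1, 1, 3, 9, 19, 2]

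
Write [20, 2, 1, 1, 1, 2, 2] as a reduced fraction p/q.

Using pₖ = aₖpₖ₋₁ + pₖ₋₂ and qₖ = aₖqₖ₋₁ + qₖ₋₂:
  k=0: a=20, p=20, q=1
  k=1: a=2, p=41, q=2
  k=2: a=1, p=61, q=3
  k=3: a=1, p=102, q=5
  k=4: a=1, p=163, q=8
  k=5: a=2, p=428, q=21
  k=6: a=2, p=1019, q=50

1019/50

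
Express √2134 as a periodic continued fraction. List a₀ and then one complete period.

a₀ = ⌊√2134⌋ = 46.
With m₀=0, d₀=1 and mₖ₊₁ = dₖaₖ − mₖ, dₖ₊₁ = (n − mₖ₊₁²)/dₖ, aₖ₊₁ = ⌊(a₀+mₖ₊₁)/dₖ₊₁⌋:
  k=1: m=46, d=18, a=5
  k=2: m=44, d=11, a=8
  k=3: m=44, d=18, a=5
  k=4: m=46, d=1, a=92
d=1 and a=2a₀=92 at k=4, so the next step gives (m, d) = (46, 18) again — its k=1 value — and the period has length 4.

[46; 5, 8, 5, 92]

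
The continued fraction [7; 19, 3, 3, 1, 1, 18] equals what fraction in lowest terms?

58128/8243

Fold from the inside: start with 18/1.
  1 + 1/18 = 19/18
  1 + 18/19 = 37/19
  3 + 19/37 = 130/37
  3 + 37/130 = 427/130
  19 + 130/427 = 8243/427
  7 + 427/8243 = 58128/8243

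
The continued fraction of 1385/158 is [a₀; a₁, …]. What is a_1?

1385 = 8·158 + 121   →  a_0 = 8
158 = 1·121 + 37   →  a_1 = 1

1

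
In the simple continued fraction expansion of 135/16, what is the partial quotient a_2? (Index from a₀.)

135 = 8·16 + 7   →  a_0 = 8
16 = 2·7 + 2   →  a_1 = 2
7 = 3·2 + 1   →  a_2 = 3

3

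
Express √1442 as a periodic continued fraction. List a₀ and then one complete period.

a₀ = ⌊√1442⌋ = 37.

[37; 1, 36, 1, 74]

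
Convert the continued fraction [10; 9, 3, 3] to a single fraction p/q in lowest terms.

940/93

Fold from the inside: start with 3/1.
  3 + 1/3 = 10/3
  9 + 3/10 = 93/10
  10 + 10/93 = 940/93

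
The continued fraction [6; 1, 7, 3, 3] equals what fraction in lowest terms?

571/83

Fold from the inside: start with 3/1.
  3 + 1/3 = 10/3
  7 + 3/10 = 73/10
  1 + 10/73 = 83/73
  6 + 73/83 = 571/83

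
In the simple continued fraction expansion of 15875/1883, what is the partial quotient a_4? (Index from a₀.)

3

15875 = 8·1883 + 811   →  a_0 = 8
1883 = 2·811 + 261   →  a_1 = 2
811 = 3·261 + 28   →  a_2 = 3
261 = 9·28 + 9   →  a_3 = 9
28 = 3·9 + 1   →  a_4 = 3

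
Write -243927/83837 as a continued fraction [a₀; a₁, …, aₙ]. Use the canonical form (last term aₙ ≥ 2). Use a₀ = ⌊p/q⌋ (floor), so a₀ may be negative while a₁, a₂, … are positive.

[-3; 11, 18, 2, 1, 3, 18, 2]

-243927 = -3*83837 + 7584
83837 = 11*7584 + 413
7584 = 18*413 + 150
413 = 2*150 + 113
150 = 1*113 + 37
113 = 3*37 + 2
37 = 18*2 + 1
2 = 2*1 + 0  (stop)
So -243927/83837 = [-3; 11, 18, 2, 1, 3, 18, 2].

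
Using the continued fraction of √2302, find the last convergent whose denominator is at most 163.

2303/48

√2302 = [47; 1, 46, 1, 94, …] (period length 4).
Convergents:
  p_0/q_0 = 47/1
  p_1/q_1 = 48/1
  p_2/q_2 = 2255/47
  p_3/q_3 = 2303/48
  p_4/q_4 = 218737/4559
q_3 = 48 ≤ 163 < 4559 = q_4, so the answer is 2303/48.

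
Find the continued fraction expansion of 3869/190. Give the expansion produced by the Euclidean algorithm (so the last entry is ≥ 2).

[20; 2, 1, 3, 17]

3869 = 20·190 + 69
190 = 2·69 + 52
69 = 1·52 + 17
52 = 3·17 + 1
17 = 17·1 + 0  (stop)
So 3869/190 = [20; 2, 1, 3, 17].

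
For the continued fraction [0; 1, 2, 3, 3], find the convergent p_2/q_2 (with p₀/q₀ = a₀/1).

Using pₖ = aₖpₖ₋₁ + pₖ₋₂, qₖ = aₖqₖ₋₁ + qₖ₋₂ (with p₋₁=1, p₋₂=0, q₋₁=0, q₋₂=1):
  k=0: a=0, p=0, q=1
  k=1: a=1, p=1, q=1
  k=2: a=2, p=2, q=3

2/3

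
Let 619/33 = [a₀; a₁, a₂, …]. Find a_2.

3

619 = 18·33 + 25   →  a_0 = 18
33 = 1·25 + 8   →  a_1 = 1
25 = 3·8 + 1   →  a_2 = 3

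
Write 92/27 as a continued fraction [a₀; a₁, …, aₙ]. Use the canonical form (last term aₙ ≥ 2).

92 = 3*27 + 11
27 = 2*11 + 5
11 = 2*5 + 1
5 = 5*1 + 0  (stop)
So 92/27 = [3; 2, 2, 5].

[3; 2, 2, 5]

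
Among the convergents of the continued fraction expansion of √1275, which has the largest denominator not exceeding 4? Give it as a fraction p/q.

107/3

√1275 = [35; 1, 2, 2, 2, 2, 2, 1, 70, …] (period length 8).
Convergents:
  p_0/q_0 = 35/1
  p_1/q_1 = 36/1
  p_2/q_2 = 107/3
  p_3/q_3 = 250/7
q_2 = 3 ≤ 4 < 7 = q_3, so the answer is 107/3.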